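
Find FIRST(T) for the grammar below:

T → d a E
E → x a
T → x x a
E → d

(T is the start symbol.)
{ 'd', 'x' }

From T → d a E:
  - d is a terminal: add 'd' and stop
From T → x x a:
  - x is a terminal: add 'x' and stop

Collecting: FIRST(T) = { 'd', 'x' }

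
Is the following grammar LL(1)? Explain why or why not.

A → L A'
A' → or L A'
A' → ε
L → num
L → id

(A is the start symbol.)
A grammar is LL(1) if for each non-terminal N with multiple productions, the predict sets of those productions are pairwise disjoint, where PREDICT(N → α) = (FIRST(α) \ {ε}) ∪ (FOLLOW(N) if α ⇒* ε).

Relevant sets:
  FOLLOW(A') = { $ }

For A':
  PREDICT(A' → or L A') = { 'or' }
  PREDICT(A' → ε) = { $ }
For L:
  PREDICT(L → num) = { 'num' }
  PREDICT(L → id) = { 'id' }
A has a single production, so nothing to check there.

All predict sets are disjoint. The grammar IS LL(1).

Answer: Yes, the grammar is LL(1).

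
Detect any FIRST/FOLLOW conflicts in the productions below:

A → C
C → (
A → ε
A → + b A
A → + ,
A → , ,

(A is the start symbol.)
A FIRST/FOLLOW conflict occurs when a non-terminal N has a nullable alternative N → β (β ⇒* ε) and another alternative N → α with FIRST(α) ∩ FOLLOW(N) ≠ ∅: on such a lookahead the parser cannot decide between expanding α and letting N vanish via β.

Nullable non-terminals: A.
FIRST sets used below: FIRST(C) = { '(' }

A: nullable alternative(s) A → ε; FOLLOW(A) = { $ }
  A → C: FIRST \ {ε} = { '(' } — disjoint from FOLLOW(A)
  A → ε: FIRST \ {ε} = { } — this is the only nullable alternative, skip
  A → + b A: FIRST \ {ε} = { '+' } — disjoint from FOLLOW(A)
  A → + ,: FIRST \ {ε} = { '+' } — disjoint from FOLLOW(A)
  A → , ,: FIRST \ {ε} = { ',' } — disjoint from FOLLOW(A)

C has no nullable alternative, so no FIRST/FOLLOW check is needed there.

No FIRST/FOLLOW conflicts found.

Answer: No FIRST/FOLLOW conflicts.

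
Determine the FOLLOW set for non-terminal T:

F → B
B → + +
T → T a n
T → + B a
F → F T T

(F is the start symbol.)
{ $, '+', 'a' }

In T → T a n: T is followed by a n, add FIRST(a n) \ {ε} = { 'a' }
In F → F T T: T is followed by T, add FIRST(T) \ {ε} = { '+' }
In F → F T T: T is at the end, add FOLLOW(F)

The FOLLOW sets referred to above (computed the same way, to a fixed point):
  FOLLOW(F) = { $, '+' }

Taking the union: FOLLOW(T) = { $, '+', 'a' }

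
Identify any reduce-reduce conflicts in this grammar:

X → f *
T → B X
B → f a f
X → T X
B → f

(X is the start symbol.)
A reduce-reduce conflict occurs when an LR(0) state has two complete items [A → α .] and [B → β .] — both call for a reduction, and with no lookahead the parser cannot choose between them.

Augment with X' → X and build the canonical LR(0) collection (I0 = CLOSURE({[X' → . X]}), then GOTO on every symbol after a dot until no new states appear). It has 10 states:
  I0: { [B → . f a f], [B → . f], [T → . B X], [X → . T X], [X → . f *], [X' → . X] }  — shift
  I1: { [B → . f a f], [B → . f], [T → . B X], [T → B . X], [X → . T X], [X → . f *] }  — shift
  I2: { [B → . f a f], [B → . f], [T → . B X], [X → . T X], [X → . f *], [X → T . X] }  — shift
  I3: { [X' → X .] }  — accept
  I4: { [B → f . a f], [B → f .], [X → f . *] }  — shift, reduce
  I5: { [X → f * .] }  — reduce
  I6: { [B → f a . f] }  — shift
  I7: { [B → f a f .] }  — reduce
  I8: { [X → T X .] }  — reduce
  I9: { [T → B X .] }  — reduce

No state contains more than one complete item.

Answer: No reduce-reduce conflicts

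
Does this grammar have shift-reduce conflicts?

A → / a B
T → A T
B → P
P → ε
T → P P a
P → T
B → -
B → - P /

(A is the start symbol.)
A shift-reduce conflict occurs when an LR(0) state has both:
  - a complete (reduce) item [A → α .] (dot at the end), and
  - a shift item [B → β . c γ] (dot before a terminal).

Augment with A' → A and build the canonical LR(0) collection (I0 = CLOSURE({[A' → . A]}), then GOTO on every symbol after a dot until no new states appear). It has 15 states:
  I0: { [A → . / a B], [A' → . A] }  — shift
  I1: { [A → / . a B] }  — shift
  I2: { [A' → A .] }  — accept
  I3: { [A → . / a B], [A → / a . B], [B → . - P /], [B → . -], [B → . P], [P → . T], [P → .], [T → . A T], [T → . P P a] }  — shift, reduce
  I4: { [A → . / a B], [B → - . P /], [B → - .], [P → . T], [P → .], [T → . A T], [T → . P P a] }  — shift, 2 reduces
  I5: { [A → . / a B], [P → . T], [P → .], [T → . A T], [T → . P P a], [T → A . T] }  — shift, reduce
  I6: { [A → / a B .] }  — reduce
  I7: { [A → . / a B], [B → P .], [P → . T], [P → .], [T → . A T], [T → . P P a], [T → P . P a] }  — shift, 2 reduces
  I8: { [P → T .] }  — reduce
  I9: { [A → . / a B], [P → . T], [P → .], [T → . A T], [T → . P P a], [T → P . P a], [T → P P . a] }  — shift, reduce
  I10: { [T → P P a .] }  — reduce
  I11: { [A → . / a B], [P → . T], [P → .], [T → . A T], [T → . P P a], [T → P . P a] }  — shift, reduce
  I12: { [P → T .], [T → A T .] }  — 2 reduces
  I13: { [A → . / a B], [B → - P . /], [P → . T], [P → .], [T → . A T], [T → . P P a], [T → P . P a] }  — shift, reduce
  I14: { [A → / . a B], [B → - P / .] }  — shift, reduce

I3 contains reduce item [P → .] and shift items [A → . / a B], [B → . -], [B → . - P /] — shift-reduce conflict.
I4 contains reduce items [B → - .], [P → .] and shift item [A → . / a B] — shift-reduce conflict.
I5 contains reduce item [P → .] and shift item [A → . / a B] — shift-reduce conflict.
I7 contains reduce items [B → P .], [P → .] and shift item [A → . / a B] — shift-reduce conflict.
I9 contains reduce item [P → .] and shift items [A → . / a B], [T → P P . a] — shift-reduce conflict.
I11 contains reduce item [P → .] and shift item [A → . / a B] — shift-reduce conflict.
I13 contains reduce item [P → .] and shift items [A → . / a B], [B → - P . /] — shift-reduce conflict.
I14 contains reduce item [B → - P / .] and shift item [A → / . a B] — shift-reduce conflict.

Answer: Yes — I3: [P → .] vs [A → . / a B]; I4: [B → - .] vs [A → . / a B]; I5: [P → .] vs [A → . / a B]; I7: [B → P .] vs [A → . / a B]; I9: [P → .] vs [A → . / a B]; I11: [P → .] vs [A → . / a B]; I13: [P → .] vs [A → . / a B]; I14: [B → - P / .] vs [A → / . a B]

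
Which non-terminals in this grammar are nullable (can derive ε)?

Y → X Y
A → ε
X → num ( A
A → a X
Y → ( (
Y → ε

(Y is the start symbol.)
ε-productions: A → ε, Y → ε
So A, Y are immediately nullable.
No further non-terminal can be added: every production for the remaining non-terminals contains a terminal or a non-nullable non-terminal.
Nullable = { 'A', 'Y' }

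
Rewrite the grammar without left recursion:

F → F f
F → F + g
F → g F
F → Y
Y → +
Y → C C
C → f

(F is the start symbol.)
F is directly left-recursive. The standard transformation for
  A → A α₁ | ... | A α_m | β₁ | ... | β_n
is
  A  → β₁ A' | ... | β_n A'
  A' → α₁ A' | ... | α_m A' | ε

F → g F becomes F → g F F'
F → Y becomes F → Y F'
F → F f becomes F' → f F'
F → F + g becomes F' → + g F'
Add F' → ε

Productions for other non-terminals are unchanged:
  Y → +
  Y → C C
  C → f

Resulting grammar:
F → g F F'
F → Y F'
F' → f F'
F' → + g F'
F' → ε
Y → +
Y → C C
C → f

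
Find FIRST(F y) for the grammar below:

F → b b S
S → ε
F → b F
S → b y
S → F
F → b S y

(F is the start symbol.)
FIRST sets of the non-terminals involved (from the grammar, by fixed-point iteration):
  FIRST(F) = { 'b' }

To compute FIRST(F y), process the symbols left to right:
Symbol F is a non-terminal. Add FIRST(F) \ {ε} = { 'b' }
F is not nullable (ε ∉ FIRST(F)), so stop here.
FIRST(F y) = { 'b' }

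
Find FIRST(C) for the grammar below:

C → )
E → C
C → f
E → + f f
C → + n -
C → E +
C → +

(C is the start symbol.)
To compute FIRST(C), examine every production with C on the left-hand side, reading each right-hand side left to right until a non-nullable symbol is reached.

FIRST sets of the other non-terminals involved (by the same procedure, iterated to a fixed point):
  FIRST(E) = { ')', '+', 'f' }

From C → ):
  - ')' is a terminal: add ')' and stop
From C → f:
  - f is a terminal: add 'f' and stop
From C → + n -:
  - '+' is a terminal: add '+' and stop
From C → E +:
  - E is a non-terminal: add FIRST(E) \ {ε} = { ')', '+', 'f' }
    E is not nullable, so stop
From C → +:
  - '+' is a terminal: add '+' and stop

Collecting: FIRST(C) = { ')', '+', 'f' }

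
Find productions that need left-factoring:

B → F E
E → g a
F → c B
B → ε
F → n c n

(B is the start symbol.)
No, left-factoring is not needed

Left-factoring is needed when two productions for the same non-terminal
share a common prefix on the right-hand side.

Productions for B:
  B → F E
  B → ε
Productions for F:
  F → c B
  F → n c n

No common prefixes found.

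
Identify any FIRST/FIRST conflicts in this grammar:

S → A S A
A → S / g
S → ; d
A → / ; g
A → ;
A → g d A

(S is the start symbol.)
FIRST sets of the non-terminals at (or reachable through a nullable prefix from) the front of some alternative:
  FIRST(A) = { '/', ';', 'g' }
  FIRST(S) = { '/', ';', 'g' }

Productions for S:
  S → A S A: FIRST = { '/', ';', 'g' }
  S → ; d: FIRST = { ';' }
Productions for A:
  A → S / g: FIRST = { '/', ';', 'g' }
  A → / ; g: FIRST = { '/' }
  A → ;: FIRST = { ';' }
  A → g d A: FIRST = { 'g' }

Conflict for S: S → A S A and S → ; d
  Overlap: { ';' }
Conflict for A: A → S / g and A → / ; g
  Overlap: { '/' }
Conflict for A: A → S / g and A → ;
  Overlap: { ';' }
Conflict for A: A → S / g and A → g d A
  Overlap: { 'g' }

Answer: Yes. S → A S A / S → ';' d on { ';' }; A → S '/' g / A → '/' ';' g on { '/' }; A → S '/' g / A → ';' on { ';' }; A → S '/' g / A → g d A on { 'g' }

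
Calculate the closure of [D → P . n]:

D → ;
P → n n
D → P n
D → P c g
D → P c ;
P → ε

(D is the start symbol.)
{ [D → P . n] }

To compute CLOSURE, for each item [A → α.Bβ] where B is a non-terminal, add [B → .γ] for all productions B → γ; repeat for the newly added items until nothing changes.

Start with: [D → P . n]
The dot precedes the terminal n, so nothing is added.

CLOSURE = { [D → P . n] }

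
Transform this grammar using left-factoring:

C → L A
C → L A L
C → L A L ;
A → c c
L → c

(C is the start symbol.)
C → L A C'
C' → ε
C' → L C''
C'' → ε
C'' → ;
A → c c
L → c

Left-factoring transforms A → αβ₁ | αβ₂ into A → αA' and A' → β₁ | β₂
(α is the longest common prefix among the alternatives). Repeat until
no nonterminal has two alternatives with a common prefix.

Round 1: C has alternatives sharing prefix 'L A'. Introduce C': C → L A C'
  Add: C' → ε
  Add: C' → L
  Add: C' → L ;

Round 2: C' has alternatives sharing prefix 'L'. Introduce C'': C' → L C''
  Add: C'' → ε
  Add: C'' → ;

No remaining common prefixes — done.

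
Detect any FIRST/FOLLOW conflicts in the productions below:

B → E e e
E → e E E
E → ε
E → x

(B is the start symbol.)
Nullable non-terminals: E.

E: nullable alternative(s) E → ε; FOLLOW(E) = { 'e', 'x' }
  E → e E E: FIRST \ {ε} = { 'e' } — overlaps FOLLOW(E) on { 'e' }: CONFLICT
  E → ε: FIRST \ {ε} = { } — this is the only nullable alternative, skip
  E → x: FIRST \ {ε} = { 'x' } — overlaps FOLLOW(E) on { 'x' }: CONFLICT

B has no nullable alternative, so no FIRST/FOLLOW check is needed there.

So the grammar has 2 FIRST/FOLLOW conflicts (marked CONFLICT above).

Answer: Yes. E → e E E with FOLLOW(E) on { 'e' }; E → x with FOLLOW(E) on { 'x' }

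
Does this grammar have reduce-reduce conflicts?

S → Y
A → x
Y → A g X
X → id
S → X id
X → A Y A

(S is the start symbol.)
No reduce-reduce conflicts

A reduce-reduce conflict occurs when an LR(0) state has two complete items [A → α .] and [B → β .] — both call for a reduction, and with no lookahead the parser cannot choose between them.

Augment with S' → S and build the canonical LR(0) collection (I0 = CLOSURE({[S' → . S]}), then GOTO on every symbol after a dot until no new states appear). It has 14 states:
  I0: { [A → . x], [S → . X id], [S → . Y], [S' → . S], [X → . A Y A], [X → . id], [Y → . A g X] }  — shift
  I1: { [A → . x], [X → A . Y A], [Y → . A g X], [Y → A . g X] }  — shift
  I2: { [S' → S .] }  — accept
  I3: { [S → X . id] }  — shift
  I4: { [S → Y .] }  — reduce
  I5: { [X → id .] }  — reduce
  I6: { [A → x .] }  — reduce
  I7: { [S → X id .] }  — reduce
  I8: { [Y → A . g X] }  — shift
  I9: { [A → . x], [X → A Y . A] }  — shift
  I10: { [A → . x], [X → . A Y A], [X → . id], [Y → A g . X] }  — shift
  I11: { [A → . x], [X → A . Y A], [Y → . A g X] }  — shift
  I12: { [Y → A g X .] }  — reduce
  I13: { [X → A Y A .] }  — reduce

No state contains more than one complete item.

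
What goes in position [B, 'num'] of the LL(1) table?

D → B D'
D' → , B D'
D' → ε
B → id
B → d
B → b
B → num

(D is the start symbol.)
B → num

To find M[B, 'num'], we find productions for B where 'num' is in the predict set (PREDICT(N → α) = (FIRST(α) \ {ε}) ∪ (FOLLOW(N) if α ⇒* ε)).

B → id: PREDICT = { 'id' }
B → d: PREDICT = { 'd' }
B → b: PREDICT = { 'b' }
B → num: PREDICT = { 'num' }
  'num' is in predict set, so this production goes in M[B, 'num']

M[B, 'num'] = B → num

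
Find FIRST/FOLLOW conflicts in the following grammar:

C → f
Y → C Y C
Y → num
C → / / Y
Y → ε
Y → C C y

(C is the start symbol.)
Yes. Y → C Y C with FOLLOW(Y) on { '/', 'f' }; Y → num with FOLLOW(Y) on { 'num' }; Y → C C y with FOLLOW(Y) on { '/', 'f' }

Nullable non-terminals: Y.
FIRST sets used below: FIRST(C) = { '/', 'f' }

Y: nullable alternative(s) Y → ε; FOLLOW(Y) = { $, '/', 'f', 'num', 'y' }
  Y → C Y C: FIRST \ {ε} = { '/', 'f' } — overlaps FOLLOW(Y) on { '/', 'f' }: CONFLICT
  Y → num: FIRST \ {ε} = { 'num' } — overlaps FOLLOW(Y) on { 'num' }: CONFLICT
  Y → ε: FIRST \ {ε} = { } — this is the only nullable alternative, skip
  Y → C C y: FIRST \ {ε} = { '/', 'f' } — overlaps FOLLOW(Y) on { '/', 'f' }: CONFLICT

C has no nullable alternative, so no FIRST/FOLLOW check is needed there.

So the grammar has 3 FIRST/FOLLOW conflicts (marked CONFLICT above).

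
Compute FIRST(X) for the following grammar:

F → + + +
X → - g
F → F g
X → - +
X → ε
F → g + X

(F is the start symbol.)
To compute FIRST(X), examine every production with X on the left-hand side, reading each right-hand side left to right until a non-nullable symbol is reached.

From X → - g:
  - '-' is a terminal: add '-' and stop
From X → - +:
  - '-' is a terminal: add '-' and stop
From X → ε:
  - ε-production, so ε ∈ FIRST(X)

Collecting: FIRST(X) = { '-', ε }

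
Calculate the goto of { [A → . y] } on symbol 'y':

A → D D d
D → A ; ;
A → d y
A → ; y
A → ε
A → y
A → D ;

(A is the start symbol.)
GOTO(I, 'y') = CLOSURE({ [A → αX.β] : [A → α.Xβ] ∈ I, X = 'y' })

Items with dot before 'y', with the dot advanced:
  [A → . y] → [A → y .]
Closure adds nothing (no advanced item has the dot before a non-terminal).

GOTO = { [A → y .] }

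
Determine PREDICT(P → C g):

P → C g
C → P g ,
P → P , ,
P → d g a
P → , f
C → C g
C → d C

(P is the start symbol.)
PREDICT(P → C g) = (FIRST(RHS) \ {ε}) ∪ (FOLLOW(P) if ε ∈ FIRST(RHS), i.e. RHS ⇒* ε)
FIRST(C) = { ',', 'd' }
FIRST(C g) = { ',', 'd' }
ε ∉ FIRST(C g), so FOLLOW(P) is not added.
PREDICT(P → C g) = { ',', 'd' }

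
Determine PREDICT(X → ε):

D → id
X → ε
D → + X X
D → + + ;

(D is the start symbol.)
PREDICT(X → ε) = (FIRST(RHS) \ {ε}) ∪ (FOLLOW(X) if ε ∈ FIRST(RHS), i.e. RHS ⇒* ε)
The right-hand side is ε (FIRST(ε) = { ε }), so the predict set is FOLLOW(X) = { $ }
PREDICT(X → ε) = { $ }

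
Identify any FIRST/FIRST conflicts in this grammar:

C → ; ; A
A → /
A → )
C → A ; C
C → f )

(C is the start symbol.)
A FIRST/FIRST conflict occurs when two productions N → α and N → β for the same non-terminal have FIRST(α) ∩ FIRST(β) ≠ ∅ (with ε ∈ FIRST of a nullable right-hand side, so two nullable alternatives also conflict).

FIRST sets of the non-terminals at (or reachable through a nullable prefix from) the front of some alternative:
  FIRST(A) = { ')', '/' }

Productions for C:
  C → ; ; A: FIRST = { ';' }
  C → A ; C: FIRST = { ')', '/' }
  C → f ): FIRST = { 'f' }
Productions for A:
  A → /: FIRST = { '/' }
  A → ): FIRST = { ')' }

All alternatives of each non-terminal have pairwise disjoint FIRST sets.

Answer: No FIRST/FIRST conflicts.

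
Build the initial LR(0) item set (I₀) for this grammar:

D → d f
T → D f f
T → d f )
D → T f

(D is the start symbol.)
{ [D → . T f], [D → . d f], [D' → . D], [T → . D f f], [T → . d f )] }

First, augment the grammar with D' → D
I₀ = CLOSURE({ [D' → . D] }):
  [D' → . D] has the dot before D: add [D → . d f], [D → . T f]
  [D → . T f] has the dot before T: add [T → . D f f], [T → . d f )]
No further items can be added.

I₀ = { [D → . T f], [D → . d f], [D' → . D], [T → . D f f], [T → . d f )] }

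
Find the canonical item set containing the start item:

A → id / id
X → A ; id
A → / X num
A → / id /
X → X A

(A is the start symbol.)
{ [A → . / X num], [A → . / id /], [A → . id / id], [A' → . A] }

First, augment the grammar with A' → A
I₀ = CLOSURE({ [A' → . A] }):
  [A' → . A] has the dot before A: add [A → . id / id], [A → . / X num], [A → . / id /]
No further items can be added.

I₀ = { [A → . / X num], [A → . / id /], [A → . id / id], [A' → . A] }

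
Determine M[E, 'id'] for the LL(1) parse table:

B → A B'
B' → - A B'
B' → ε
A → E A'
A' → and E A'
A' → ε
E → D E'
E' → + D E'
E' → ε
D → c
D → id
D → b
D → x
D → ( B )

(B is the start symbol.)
To find M[E, 'id'], we find productions for E where 'id' is in the predict set (PREDICT(N → α) = (FIRST(α) \ {ε}) ∪ (FOLLOW(N) if α ⇒* ε)).

Relevant sets:
  FIRST(D) = { '(', 'b', 'c', 'id', 'x' }

E → D E': PREDICT = { '(', 'b', 'c', 'id', 'x' }
  'id' is in predict set, so this production goes in M[E, 'id']

M[E, 'id'] = E → D E'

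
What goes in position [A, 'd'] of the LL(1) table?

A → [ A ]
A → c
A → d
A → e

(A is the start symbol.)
To find M[A, 'd'], we find productions for A where 'd' is in the predict set (PREDICT(N → α) = (FIRST(α) \ {ε}) ∪ (FOLLOW(N) if α ⇒* ε)).

A → [ A ]: PREDICT = { '[' }
A → c: PREDICT = { 'c' }
A → d: PREDICT = { 'd' }
  'd' is in predict set, so this production goes in M[A, 'd']
A → e: PREDICT = { 'e' }

M[A, 'd'] = A → d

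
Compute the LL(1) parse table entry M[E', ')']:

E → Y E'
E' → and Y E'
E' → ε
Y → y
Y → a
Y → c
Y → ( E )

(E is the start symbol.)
To find M[E', ')'], we find productions for E' where ')' is in the predict set (PREDICT(N → α) = (FIRST(α) \ {ε}) ∪ (FOLLOW(N) if α ⇒* ε)).

Relevant sets:
  FOLLOW(E') = { $, ')' }

E' → and Y E': PREDICT = { 'and' }
E' → ε: PREDICT = { $, ')' }
  ')' is in predict set, so this production goes in M[E', ')']

M[E', ')'] = E' → ε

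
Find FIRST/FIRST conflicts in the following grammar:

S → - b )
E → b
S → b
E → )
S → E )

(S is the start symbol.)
A FIRST/FIRST conflict occurs when two productions N → α and N → β for the same non-terminal have FIRST(α) ∩ FIRST(β) ≠ ∅ (with ε ∈ FIRST of a nullable right-hand side, so two nullable alternatives also conflict).

FIRST sets of the non-terminals at (or reachable through a nullable prefix from) the front of some alternative:
  FIRST(E) = { ')', 'b' }

Productions for S:
  S → - b ): FIRST = { '-' }
  S → b: FIRST = { 'b' }
  S → E ): FIRST = { ')', 'b' }
Productions for E:
  E → b: FIRST = { 'b' }
  E → ): FIRST = { ')' }

Conflict for S: S → b and S → E )
  Overlap: { 'b' }

Answer: Yes. S → b / S → E ')' on { 'b' }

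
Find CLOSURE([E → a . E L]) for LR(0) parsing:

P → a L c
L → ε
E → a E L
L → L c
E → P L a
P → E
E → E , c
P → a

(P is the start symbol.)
To compute CLOSURE, for each item [A → α.Bβ] where B is a non-terminal, add [B → .γ] for all productions B → γ; repeat for the newly added items until nothing changes.

Start with: [E → a . E L]
  [E → a . E L] has the dot before E: add [E → . a E L], [E → . P L a], [E → . E , c]
  [E → . P L a] has the dot before P: add [P → . a L c], [P → . E], [P → . a]
No further items can be added.

CLOSURE = { [E → . E , c], [E → . P L a], [E → . a E L], [E → a . E L], [P → . E], [P → . a L c], [P → . a] }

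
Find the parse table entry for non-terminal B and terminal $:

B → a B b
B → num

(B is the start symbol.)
Empty (error entry)

To find M[B, $], we find productions for B where $ is in the predict set (PREDICT(N → α) = (FIRST(α) \ {ε}) ∪ (FOLLOW(N) if α ⇒* ε)).

B → a B b: PREDICT = { 'a' }
B → num: PREDICT = { 'num' }

M[B, $] is empty (no production applies)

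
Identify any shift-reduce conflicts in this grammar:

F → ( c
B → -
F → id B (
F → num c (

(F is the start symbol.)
No shift-reduce conflicts

A shift-reduce conflict occurs when an LR(0) state has both:
  - a complete (reduce) item [A → α .] (dot at the end), and
  - a shift item [B → β . c γ] (dot before a terminal).

Augment with F' → F and build the canonical LR(0) collection (I0 = CLOSURE({[F' → . F]}), then GOTO on every symbol after a dot until no new states appear). It has 11 states:
  I0: { [F → . ( c], [F → . id B (], [F → . num c (], [F' → . F] }  — shift
  I1: { [F → ( . c] }  — shift
  I2: { [F' → F .] }  — accept
  I3: { [B → . -], [F → id . B (] }  — shift
  I4: { [F → num . c (] }  — shift
  I5: { [F → num c . (] }  — shift
  I6: { [F → num c ( .] }  — reduce
  I7: { [B → - .] }  — reduce
  I8: { [F → id B . (] }  — shift
  I9: { [F → id B ( .] }  — reduce
  I10: { [F → ( c .] }  — reduce

No state contains both a complete item and a shift item.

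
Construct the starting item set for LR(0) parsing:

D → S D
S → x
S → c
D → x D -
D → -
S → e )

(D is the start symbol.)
{ [D → . -], [D → . S D], [D → . x D -], [D' → . D], [S → . c], [S → . e )], [S → . x] }

First, augment the grammar with D' → D
I₀ = CLOSURE({ [D' → . D] }):
  [D' → . D] has the dot before D: add [D → . S D], [D → . x D -], [D → . -]
  [D → . S D] has the dot before S: add [S → . x], [S → . c], [S → . e )]
No further items can be added.

I₀ = { [D → . -], [D → . S D], [D → . x D -], [D' → . D], [S → . c], [S → . e )], [S → . x] }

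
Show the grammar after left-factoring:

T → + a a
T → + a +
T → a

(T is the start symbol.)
T → + a T'
T' → a
T' → +
T → a

Left-factoring transforms A → αβ₁ | αβ₂ into A → αA' and A' → β₁ | β₂
(α is the longest common prefix among the alternatives). Repeat until
no nonterminal has two alternatives with a common prefix.

Round 1: T has alternatives sharing prefix '+ a'. Introduce T': T → + a T'
  Add: T' → a
  Add: T' → +

No remaining common prefixes — done.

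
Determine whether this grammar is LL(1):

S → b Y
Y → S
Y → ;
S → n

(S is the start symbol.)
Yes, the grammar is LL(1).

A grammar is LL(1) if for each non-terminal N with multiple productions, the predict sets of those productions are pairwise disjoint, where PREDICT(N → α) = (FIRST(α) \ {ε}) ∪ (FOLLOW(N) if α ⇒* ε).

Relevant sets:
  FIRST(S) = { 'b', 'n' }

For S:
  PREDICT(S → b Y) = { 'b' }
  PREDICT(S → n) = { 'n' }
For Y:
  PREDICT(Y → S) = { 'b', 'n' }
  PREDICT(Y → ';') = { ';' }

All predict sets are disjoint. The grammar IS LL(1).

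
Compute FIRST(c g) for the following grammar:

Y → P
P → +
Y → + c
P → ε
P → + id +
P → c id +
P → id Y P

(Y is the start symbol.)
To compute FIRST(c g), process the symbols left to right:
Symbol c is a terminal. Add 'c' and stop.
FIRST(c g) = { 'c' }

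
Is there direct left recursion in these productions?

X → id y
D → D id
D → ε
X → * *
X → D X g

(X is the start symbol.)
Yes, D is left-recursive

Direct left recursion occurs when N → N α for some non-terminal N (the right-hand side begins with the left-hand side itself).

X → id y: starts with id
D → D id: LEFT RECURSIVE (starts with D)
D → ε: starts with ε
X → * *: starts with '*'
X → D X g: starts with D

The grammar has direct left recursion on: D.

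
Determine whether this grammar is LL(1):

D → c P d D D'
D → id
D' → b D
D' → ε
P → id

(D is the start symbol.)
No. Predict set conflict for D': { 'b' }

A grammar is LL(1) if for each non-terminal N with multiple productions, the predict sets of those productions are pairwise disjoint, where PREDICT(N → α) = (FIRST(α) \ {ε}) ∪ (FOLLOW(N) if α ⇒* ε).

Relevant sets:
  FOLLOW(D') = { $, 'b' }

For D:
  PREDICT(D → c P d D D') = { 'c' }
  PREDICT(D → id) = { 'id' }
For D':
  PREDICT(D' → b D) = { 'b' }
  PREDICT(D' → ε) = { $, 'b' }
P has a single production, so nothing to check there.

Conflict found: Predict set conflict for D': { 'b' }
The grammar is NOT LL(1).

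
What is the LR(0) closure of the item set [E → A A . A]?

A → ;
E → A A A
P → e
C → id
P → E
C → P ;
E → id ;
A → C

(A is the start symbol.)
Start with: [E → A A . A]
  [E → A A . A] has the dot before A: add [A → . ;], [A → . C]
  [A → . C] has the dot before C: add [C → . id], [C → . P ;]
  [C → . P ;] has the dot before P: add [P → . e], [P → . E]
  [P → . E] has the dot before E: add [E → . A A A], [E → . id ;]
No further items can be added.

CLOSURE = { [A → . ;], [A → . C], [C → . P ;], [C → . id], [E → . A A A], [E → . id ;], [E → A A . A], [P → . E], [P → . e] }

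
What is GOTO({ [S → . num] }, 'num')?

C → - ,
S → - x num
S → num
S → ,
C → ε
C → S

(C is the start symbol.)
GOTO(I, 'num') = CLOSURE({ [A → αX.β] : [A → α.Xβ] ∈ I, X = 'num' })

Items with dot before 'num', with the dot advanced:
  [S → . num] → [S → num .]
Closure adds nothing (no advanced item has the dot before a non-terminal).

GOTO = { [S → num .] }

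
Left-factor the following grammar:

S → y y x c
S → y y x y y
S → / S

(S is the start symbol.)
S → y y x S'
S' → c
S' → y y
S → / S

Left-factoring transforms A → αβ₁ | αβ₂ into A → αA' and A' → β₁ | β₂
(α is the longest common prefix among the alternatives). Repeat until
no nonterminal has two alternatives with a common prefix.

Round 1: S has alternatives sharing prefix 'y y x'. Introduce S': S → y y x S'
  Add: S' → c
  Add: S' → y y

No remaining common prefixes — done.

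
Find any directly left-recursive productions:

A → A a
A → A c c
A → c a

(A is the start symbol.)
Yes, A is left-recursive

Direct left recursion occurs when N → N α for some non-terminal N (the right-hand side begins with the left-hand side itself).

A → A a: LEFT RECURSIVE (starts with A)
A → A c c: LEFT RECURSIVE (starts with A)
A → c a: starts with c

The grammar has direct left recursion on: A.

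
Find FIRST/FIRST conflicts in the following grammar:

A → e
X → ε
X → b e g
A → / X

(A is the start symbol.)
No FIRST/FIRST conflicts.

A FIRST/FIRST conflict occurs when two productions N → α and N → β for the same non-terminal have FIRST(α) ∩ FIRST(β) ≠ ∅ (with ε ∈ FIRST of a nullable right-hand side, so two nullable alternatives also conflict).

Productions for A:
  A → e: FIRST = { 'e' }
  A → / X: FIRST = { '/' }
Productions for X:
  X → ε: FIRST = { ε }
  X → b e g: FIRST = { 'b' }

All alternatives of each non-terminal have pairwise disjoint FIRST sets.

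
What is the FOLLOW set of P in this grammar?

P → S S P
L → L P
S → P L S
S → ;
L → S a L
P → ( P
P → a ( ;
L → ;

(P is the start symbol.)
{ $, '(', ';', 'a' }

To compute FOLLOW(P), find every occurrence of P on a right-hand side N → α P β: add FIRST(β) \ {ε}, and if β is empty or nullable also add FOLLOW(N). Iterate to a fixed point.

P is the start symbol, so $ ∈ FOLLOW(P).
In P → S S P: P is at the end; this adds FOLLOW(P) to itself — nothing new
In L → L P: P is at the end, add FOLLOW(L)
In S → P L S: P is followed by L S, add FIRST(L S) \ {ε} = { '(', ';', 'a' }
In P → ( P: P is at the end; this adds FOLLOW(P) to itself — nothing new

The FOLLOW sets referred to above (computed the same way, to a fixed point):
  FOLLOW(L) = { '(', ';', 'a' }

Taking the union: FOLLOW(P) = { $, '(', ';', 'a' }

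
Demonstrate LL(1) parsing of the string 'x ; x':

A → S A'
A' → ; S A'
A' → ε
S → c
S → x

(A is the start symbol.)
Stack is shown with the top on the left.

Stack     Input    Action
-------------------------
A $       x ; x $  output A → S A'
S A' $    x ; x $  output S → x
x A' $    x ; x $  match 'x'
A' $      ; x $    output A' → ; S A'
; S A' $  ; x $    match ';'
S A' $    x $      output S → x
x A' $    x $      match 'x'
A' $      $        output A' → ε
$         $        accept

The string is accepted.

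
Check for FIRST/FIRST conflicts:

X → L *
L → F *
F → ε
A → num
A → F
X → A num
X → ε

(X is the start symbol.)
No FIRST/FIRST conflicts.

FIRST sets of the non-terminals at (or reachable through a nullable prefix from) the front of some alternative:
  FIRST(L) = { '*' }
  FIRST(A) = { 'num', ε }
  FIRST(F) = { ε }

Productions for X:
  X → L *: FIRST = { '*' }
  X → A num: FIRST = { 'num' }
  X → ε: FIRST = { ε }
Productions for A:
  A → num: FIRST = { 'num' }
  A → F: FIRST = { ε }
L, F have only one production, so no FIRST/FIRST conflict is possible there.

All alternatives of each non-terminal have pairwise disjoint FIRST sets.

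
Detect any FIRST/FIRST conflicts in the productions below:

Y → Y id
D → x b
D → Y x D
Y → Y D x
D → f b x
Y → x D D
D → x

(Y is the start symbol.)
Yes. Y → Y id / Y → Y D x on { 'x' }; Y → Y id / Y → x D D on { 'x' }; Y → Y D x / Y → x D D on { 'x' }; D → x b / D → Y x D on { 'x' }; D → x b / D → x on { 'x' }; D → Y x D / D → x on { 'x' }

FIRST sets of the non-terminals at (or reachable through a nullable prefix from) the front of some alternative:
  FIRST(Y) = { 'x' }

Productions for Y:
  Y → Y id: FIRST = { 'x' }
  Y → Y D x: FIRST = { 'x' }
  Y → x D D: FIRST = { 'x' }
Productions for D:
  D → x b: FIRST = { 'x' }
  D → Y x D: FIRST = { 'x' }
  D → f b x: FIRST = { 'f' }
  D → x: FIRST = { 'x' }

Conflict for Y: Y → Y id and Y → Y D x
  Overlap: { 'x' }
Conflict for Y: Y → Y id and Y → x D D
  Overlap: { 'x' }
Conflict for Y: Y → Y D x and Y → x D D
  Overlap: { 'x' }
Conflict for D: D → x b and D → Y x D
  Overlap: { 'x' }
Conflict for D: D → x b and D → x
  Overlap: { 'x' }
Conflict for D: D → Y x D and D → x
  Overlap: { 'x' }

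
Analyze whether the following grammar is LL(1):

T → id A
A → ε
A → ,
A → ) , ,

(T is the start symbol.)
Yes, the grammar is LL(1).

A grammar is LL(1) if for each non-terminal N with multiple productions, the predict sets of those productions are pairwise disjoint, where PREDICT(N → α) = (FIRST(α) \ {ε}) ∪ (FOLLOW(N) if α ⇒* ε).

Relevant sets:
  FOLLOW(A) = { $ }

For A:
  PREDICT(A → ε) = { $ }
  PREDICT(A → ',') = { ',' }
  PREDICT(A → ')' ',' ',') = { ')' }
T has a single production, so nothing to check there.

All predict sets are disjoint. The grammar IS LL(1).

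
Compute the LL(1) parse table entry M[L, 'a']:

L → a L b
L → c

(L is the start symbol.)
L → a L b

To find M[L, 'a'], we find productions for L where 'a' is in the predict set (PREDICT(N → α) = (FIRST(α) \ {ε}) ∪ (FOLLOW(N) if α ⇒* ε)).

L → a L b: PREDICT = { 'a' }
  'a' is in predict set, so this production goes in M[L, 'a']
L → c: PREDICT = { 'c' }

M[L, 'a'] = L → a L b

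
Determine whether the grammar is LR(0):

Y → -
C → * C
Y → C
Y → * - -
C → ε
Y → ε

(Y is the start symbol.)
No. Shift-reduce conflict between [C → .] and [C → . * C]

A grammar is LR(0) if no state in the canonical LR(0) collection has:
  - both a shift item (dot before a terminal) and a complete item (shift-reduce conflict), or
  - two or more complete items (reduce-reduce conflict; the accept item [Y' → Y .] counts as a complete item here).

Augment with Y' → Y and build the canonical LR(0) collection (I0 = CLOSURE({[Y' → . Y]}), then GOTO on every symbol after a dot until no new states appear). It has 9 states:
  I0: { [C → . * C], [C → .], [Y → . * - -], [Y → . -], [Y → . C], [Y → .], [Y' → . Y] }  — shift, 2 reduces
  I1: { [C → * . C], [C → . * C], [C → .], [Y → * . - -] }  — shift, reduce
  I2: { [Y → - .] }  — reduce
  I3: { [Y → C .] }  — reduce
  I4: { [Y' → Y .] }  — accept
  I5: { [C → * . C], [C → . * C], [C → .] }  — shift, reduce
  I6: { [Y → * - . -] }  — shift
  I7: { [C → * C .] }  — reduce
  I8: { [Y → * - - .] }  — reduce

Conflict in state I0:
  Shift-reduce conflict between [C → .] and [C → . * C]
So the grammar is NOT LR(0).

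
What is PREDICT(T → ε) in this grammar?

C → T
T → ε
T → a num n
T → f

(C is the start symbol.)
{ $ }

PREDICT(T → ε) = (FIRST(RHS) \ {ε}) ∪ (FOLLOW(T) if ε ∈ FIRST(RHS), i.e. RHS ⇒* ε)
The right-hand side is ε (FIRST(ε) = { ε }), so the predict set is FOLLOW(T) = { $ }
PREDICT(T → ε) = { $ }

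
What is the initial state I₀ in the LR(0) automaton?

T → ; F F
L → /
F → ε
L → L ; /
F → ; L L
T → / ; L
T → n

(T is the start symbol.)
First, augment the grammar with T' → T
I₀ = CLOSURE({ [T' → . T] }):
  [T' → . T] has the dot before T: add [T → . ; F F], [T → . / ; L], [T → . n]
No further items can be added.

I₀ = { [T → . / ; L], [T → . ; F F], [T → . n], [T' → . T] }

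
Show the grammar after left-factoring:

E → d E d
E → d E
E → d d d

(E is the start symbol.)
Left-factoring transforms A → αβ₁ | αβ₂ into A → αA' and A' → β₁ | β₂
(α is the longest common prefix among the alternatives). Repeat until
no nonterminal has two alternatives with a common prefix.

Round 1: E has alternatives sharing prefix 'd'. Introduce E': E → d E'
  Add: E' → E d
  Add: E' → E
  Add: E' → d d

Round 2: E' has alternatives sharing prefix 'E'. Introduce E'': E' → E E''
  Add: E'' → d
  Add: E'' → ε

No remaining common prefixes — done.

Resulting grammar:
E → d E'
E' → E E''
E'' → d
E'' → ε
E' → d d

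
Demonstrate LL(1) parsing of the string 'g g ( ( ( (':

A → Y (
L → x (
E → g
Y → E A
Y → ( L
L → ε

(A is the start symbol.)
Stack is shown with the top on the left.

Stack        Input          Action
----------------------------------
A $          g g ( ( ( ( $  output A → Y (
Y ( $        g g ( ( ( ( $  output Y → E A
E A ( $      g g ( ( ( ( $  output E → g
g A ( $      g g ( ( ( ( $  match 'g'
A ( $        g ( ( ( ( $    output A → Y (
Y ( ( $      g ( ( ( ( $    output Y → E A
E A ( ( $    g ( ( ( ( $    output E → g
g A ( ( $    g ( ( ( ( $    match 'g'
A ( ( $      ( ( ( ( $      output A → Y (
Y ( ( ( $    ( ( ( ( $      output Y → ( L
( L ( ( ( $  ( ( ( ( $      match '('
L ( ( ( $    ( ( ( $        output L → ε
( ( ( $      ( ( ( $        match '('
( ( $        ( ( $          match '('
( $          ( $            match '('
$            $              accept

The string is accepted.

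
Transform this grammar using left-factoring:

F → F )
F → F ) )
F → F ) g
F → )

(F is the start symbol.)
F → F ) F'
F' → ε
F' → )
F' → g
F → )

Left-factoring transforms A → αβ₁ | αβ₂ into A → αA' and A' → β₁ | β₂
(α is the longest common prefix among the alternatives). Repeat until
no nonterminal has two alternatives with a common prefix.

Round 1: F has alternatives sharing prefix 'F )'. Introduce F': F → F ) F'
  Add: F' → ε
  Add: F' → )
  Add: F' → g

No remaining common prefixes — done.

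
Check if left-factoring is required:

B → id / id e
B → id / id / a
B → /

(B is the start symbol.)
Yes, B has productions with common prefix 'id / id'

Left-factoring is needed when two productions for the same non-terminal
share a common prefix on the right-hand side.

Productions for B:
  B → id / id e
  B → id / id / a
  B → /

Found common prefix 'id / id' in productions for B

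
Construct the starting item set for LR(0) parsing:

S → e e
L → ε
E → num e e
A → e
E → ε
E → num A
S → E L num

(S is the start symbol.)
{ [E → . num A], [E → . num e e], [E → .], [S → . E L num], [S → . e e], [S' → . S] }

First, augment the grammar with S' → S
I₀ = CLOSURE({ [S' → . S] }):
  [S' → . S] has the dot before S: add [S → . e e], [S → . E L num]
  [S → . E L num] has the dot before E: add [E → . num e e], [E → .], [E → . num A]
No further items can be added.

I₀ = { [E → . num A], [E → . num e e], [E → .], [S → . E L num], [S → . e e], [S' → . S] }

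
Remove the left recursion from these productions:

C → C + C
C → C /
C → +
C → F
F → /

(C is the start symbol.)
C is directly left-recursive. The standard transformation for
  A → A α₁ | ... | A α_m | β₁ | ... | β_n
is
  A  → β₁ A' | ... | β_n A'
  A' → α₁ A' | ... | α_m A' | ε

C → + becomes C → + C'
C → F becomes C → F C'
C → C + C becomes C' → + C C'
C → C / becomes C' → / C'
Add C' → ε

Productions for other non-terminals are unchanged:
  F → /

Resulting grammar:
C → + C'
C → F C'
C' → + C C'
C' → / C'
C' → ε
F → /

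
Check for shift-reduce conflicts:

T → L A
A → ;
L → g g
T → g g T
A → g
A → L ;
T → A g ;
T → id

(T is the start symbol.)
Yes — I5: [A → g .] vs [L → g . g]; I7: [L → g g .] vs [A → . ;]; I12: [A → g .] vs [L → g . g]

A shift-reduce conflict occurs when an LR(0) state has both:
  - a complete (reduce) item [A → α .] (dot at the end), and
  - a shift item [B → β . c γ] (dot before a terminal).

Augment with T' → T and build the canonical LR(0) collection (I0 = CLOSURE({[T' → . T]}), then GOTO on every symbol after a dot until no new states appear). It has 17 states:
  I0: { [A → . ;], [A → . L ;], [A → . g], [L → . g g], [T → . A g ;], [T → . L A], [T → . g g T], [T → . id], [T' → . T] }  — shift
  I1: { [A → ; .] }  — reduce
  I2: { [T → A . g ;] }  — shift
  I3: { [A → . ;], [A → . L ;], [A → . g], [A → L . ;], [L → . g g], [T → L . A] }  — shift
  I4: { [T' → T .] }  — accept
  I5: { [A → g .], [L → g . g], [T → g . g T] }  — shift, reduce
  I6: { [T → id .] }  — reduce
  I7: { [A → . ;], [A → . L ;], [A → . g], [L → . g g], [L → g g .], [T → . A g ;], [T → . L A], [T → . g g T], [T → . id], [T → g g . T] }  — shift, reduce
  I8: { [T → g g T .] }  — reduce
  I9: { [A → ; .], [A → L ; .] }  — 2 reduces
  I10: { [T → L A .] }  — reduce
  I11: { [A → L . ;] }  — shift
  I12: { [A → g .], [L → g . g] }  — shift, reduce
  I13: { [L → g g .] }  — reduce
  I14: { [A → L ; .] }  — reduce
  I15: { [T → A g . ;] }  — shift
  I16: { [T → A g ; .] }  — reduce

I5 contains reduce item [A → g .] and shift items [L → g . g], [T → g . g T] — shift-reduce conflict.
I7 contains reduce item [L → g g .] and shift items [A → . ;], [A → . g], [L → . g g], [T → . g g T], [T → . id] — shift-reduce conflict.
I12 contains reduce item [A → g .] and shift item [L → g . g] — shift-reduce conflict.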